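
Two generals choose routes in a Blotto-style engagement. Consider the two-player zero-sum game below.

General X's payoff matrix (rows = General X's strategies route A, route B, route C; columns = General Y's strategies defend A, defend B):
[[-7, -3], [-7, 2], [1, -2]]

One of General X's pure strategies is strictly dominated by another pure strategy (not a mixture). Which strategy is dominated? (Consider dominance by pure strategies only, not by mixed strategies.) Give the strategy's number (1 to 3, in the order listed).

Compare route A with route C: 1 > -7, -2 > -3.
So route C strictly dominates route A for General X; route A is strictly dominated.

1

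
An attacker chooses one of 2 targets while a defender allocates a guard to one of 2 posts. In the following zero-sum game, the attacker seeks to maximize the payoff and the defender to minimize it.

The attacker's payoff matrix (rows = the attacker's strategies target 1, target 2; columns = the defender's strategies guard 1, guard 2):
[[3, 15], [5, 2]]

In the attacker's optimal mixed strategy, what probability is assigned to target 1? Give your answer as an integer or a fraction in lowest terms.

Row minima are 3 and 2, so the attacker's maximin is 3; column maxima are 5 and 15, so the defender's minimax is 5. These differ, so the equilibrium is in mixed strategies.
Let the attacker play target 1 with probability p. The defender is indifferent when 3p + 5(1−p) = 15p + 2(1−p), giving p = 1/5.

1/5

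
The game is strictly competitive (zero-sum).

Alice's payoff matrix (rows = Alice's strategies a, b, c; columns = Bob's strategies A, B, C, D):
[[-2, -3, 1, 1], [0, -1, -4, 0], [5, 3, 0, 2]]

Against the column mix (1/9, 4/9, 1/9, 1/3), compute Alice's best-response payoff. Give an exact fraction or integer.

a: (-2)·(1/9) + (-3)·(4/9) + (1)·(1/9) + (1)·(1/3) = -10/9.
b: (0)·(1/9) + (-1)·(4/9) + (-4)·(1/9) + (0)·(1/3) = -8/9.
c: (5)·(1/9) + (3)·(4/9) + (0)·(1/9) + (2)·(1/3) = 23/9.
The best pure response is c with expected payoff 23/9.

23/9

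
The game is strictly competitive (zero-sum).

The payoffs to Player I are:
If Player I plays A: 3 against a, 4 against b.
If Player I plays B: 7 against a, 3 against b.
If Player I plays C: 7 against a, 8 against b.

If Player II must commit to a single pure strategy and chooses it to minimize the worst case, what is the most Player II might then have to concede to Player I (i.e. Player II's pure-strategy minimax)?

The worst case (largest entry) in each column is a: 7, b: 8.
The best (smallest) of these is 7.

7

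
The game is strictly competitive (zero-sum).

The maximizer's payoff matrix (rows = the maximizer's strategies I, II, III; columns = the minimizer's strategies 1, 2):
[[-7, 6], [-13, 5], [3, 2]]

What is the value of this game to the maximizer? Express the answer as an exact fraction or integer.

Row II is strictly dominated by row I, so the maximizer never plays it.
The remaining 2×2 game on (I, III) × (1, 2) has no saddle point. Let the maximizer play I with probability p; indifference gives −7p + 3(1−p) = 6p + 2(1−p), so p = 1/14.
Similarly the minimizer's optimal q on 1 is 2/7, and the value is -7·(2/7) + (6)·(5/7) = 16/7.

16/7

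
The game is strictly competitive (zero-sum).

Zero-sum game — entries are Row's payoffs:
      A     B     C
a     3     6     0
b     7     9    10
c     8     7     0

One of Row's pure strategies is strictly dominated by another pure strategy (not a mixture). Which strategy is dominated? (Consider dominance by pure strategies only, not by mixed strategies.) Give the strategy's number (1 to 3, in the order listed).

1

Compare a with b: 7 > 3, 9 > 6, 10 > 0.
So b strictly dominates a for Row; a is strictly dominated.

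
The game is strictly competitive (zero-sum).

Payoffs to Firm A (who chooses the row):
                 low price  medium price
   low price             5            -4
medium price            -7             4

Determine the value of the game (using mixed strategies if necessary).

-2/5

Row minima are -4 and -7, so Firm A's maximin is -4; column maxima are 5 and 4, so Firm B's minimax is 4. These differ, so the equilibrium is in mixed strategies.
Let Firm A play low price with probability p. Firm B is indifferent when 5p − 7(1−p) = −4p + 4(1−p), giving p = 11/20.
Let Firm B play low price with probability q. Firm A is indifferent when 5q − 4(1−q) = −7q + 4(1−q), giving q = 2/5.
The value is 5·(2/5) + (-4)·(3/5) = -2/5.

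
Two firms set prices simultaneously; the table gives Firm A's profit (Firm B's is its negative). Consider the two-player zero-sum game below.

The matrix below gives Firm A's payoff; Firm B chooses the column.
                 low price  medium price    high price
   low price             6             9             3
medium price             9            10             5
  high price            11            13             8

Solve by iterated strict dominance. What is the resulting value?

8

Row low price is strictly dominated by row medium price (9>6, 10>9, 5>3); eliminate low price.
Row medium price is strictly dominated by row high price (11>9, 13>10, 8>5); eliminate medium price.
Column medium price is strictly dominated by low price for Firm B (11<13); eliminate medium price.
Column low price is strictly dominated by high price for Firm B (8<11); eliminate low price.
Only (high price, high price) remains, with payoff 8.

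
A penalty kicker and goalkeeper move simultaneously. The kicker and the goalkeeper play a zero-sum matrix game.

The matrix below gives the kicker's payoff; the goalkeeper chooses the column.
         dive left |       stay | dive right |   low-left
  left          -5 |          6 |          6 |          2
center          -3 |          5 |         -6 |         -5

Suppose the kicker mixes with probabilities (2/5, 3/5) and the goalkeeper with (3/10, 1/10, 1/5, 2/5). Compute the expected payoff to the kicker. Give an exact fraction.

Against (3/10, 1/10, 1/5, 2/5), each row's expected payoff is left: 11/10; center: -18/5.
Taking the (2/5, 3/5)-weighted average: (2/5)·(11/10) + (3/5)·(-18/5) = -43/25.

-43/25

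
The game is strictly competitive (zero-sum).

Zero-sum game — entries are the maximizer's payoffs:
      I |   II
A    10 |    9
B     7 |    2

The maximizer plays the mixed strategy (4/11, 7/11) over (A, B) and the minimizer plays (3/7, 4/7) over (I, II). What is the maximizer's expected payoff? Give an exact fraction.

Against (3/7, 4/7), each row's expected payoff is A: 66/7; B: 29/7.
Taking the (4/11, 7/11)-weighted average: (4/11)·(66/7) + (7/11)·(29/7) = 467/77.

467/77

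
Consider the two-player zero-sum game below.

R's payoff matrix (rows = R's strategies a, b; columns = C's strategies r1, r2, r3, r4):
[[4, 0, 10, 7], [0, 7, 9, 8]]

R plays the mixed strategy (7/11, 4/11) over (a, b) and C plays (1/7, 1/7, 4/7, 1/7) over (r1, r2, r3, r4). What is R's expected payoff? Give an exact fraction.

51/7

Against (1/7, 1/7, 4/7, 1/7), each row's expected payoff is a: 51/7; b: 51/7.
Taking the (7/11, 4/11)-weighted average: (7/11)·(51/7) + (4/11)·(51/7) = 51/7.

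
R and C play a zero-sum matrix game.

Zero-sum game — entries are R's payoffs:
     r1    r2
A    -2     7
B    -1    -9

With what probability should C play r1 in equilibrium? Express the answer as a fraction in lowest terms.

16/17

Row minima are -2 and -9, so R's maximin is -2; column maxima are -1 and 7, so C's minimax is -1. These differ, so the equilibrium is in mixed strategies.
Let C play r1 with probability q. R is indifferent when −2q + 7(1−q) = −q − 9(1−q), giving q = 16/17.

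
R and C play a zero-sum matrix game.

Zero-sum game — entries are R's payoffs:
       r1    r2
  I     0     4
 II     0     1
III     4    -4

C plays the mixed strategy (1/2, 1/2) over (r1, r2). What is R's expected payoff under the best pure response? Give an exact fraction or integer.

I: (0)·(1/2) + (4)·(1/2) = 2.
II: (0)·(1/2) + (1)·(1/2) = 1/2.
III: (4)·(1/2) + (-4)·(1/2) = 0.
The best pure response is I with expected payoff 2.

2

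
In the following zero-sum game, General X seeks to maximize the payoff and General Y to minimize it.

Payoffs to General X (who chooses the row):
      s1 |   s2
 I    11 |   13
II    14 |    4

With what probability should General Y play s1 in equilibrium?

Row minima are 11 and 4, so General X's maximin is 11; column maxima are 14 and 13, so General Y's minimax is 13. These differ, so the equilibrium is in mixed strategies.
Let General Y play s1 with probability q. General X is indifferent when 11q + 13(1−q) = 14q + 4(1−q), giving q = 3/4.

3/4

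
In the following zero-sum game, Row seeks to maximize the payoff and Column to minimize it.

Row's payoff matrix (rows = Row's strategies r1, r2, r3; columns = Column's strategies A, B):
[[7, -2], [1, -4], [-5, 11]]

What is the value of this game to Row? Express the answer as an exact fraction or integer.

Row r2 is strictly dominated by row r1, so Row never plays it.
The remaining 2×2 game on (r1, r3) × (A, B) has no saddle point. Let Row play r1 with probability p; indifference gives 7p − 5(1−p) = −2p + 11(1−p), so p = 16/25.
Similarly Column's optimal q on A is 13/25, and the value is 7·(13/25) + (-2)·(12/25) = 67/25.

67/25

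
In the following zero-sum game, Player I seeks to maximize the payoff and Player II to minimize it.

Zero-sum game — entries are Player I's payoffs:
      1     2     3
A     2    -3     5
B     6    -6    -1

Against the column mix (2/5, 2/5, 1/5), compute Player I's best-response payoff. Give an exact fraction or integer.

3/5

A: (2)·(2/5) + (-3)·(2/5) + (5)·(1/5) = 3/5.
B: (6)·(2/5) + (-6)·(2/5) + (-1)·(1/5) = -1/5.
The best pure response is A with expected payoff 3/5.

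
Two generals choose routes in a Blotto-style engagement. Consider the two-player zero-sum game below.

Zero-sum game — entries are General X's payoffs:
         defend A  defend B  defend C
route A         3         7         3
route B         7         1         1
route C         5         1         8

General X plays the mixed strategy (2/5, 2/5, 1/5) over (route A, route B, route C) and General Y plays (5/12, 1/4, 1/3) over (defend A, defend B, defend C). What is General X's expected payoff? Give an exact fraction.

Against (5/12, 1/4, 1/3), each row's expected payoff is route A: 4; route B: 7/2; route C: 5.
Taking the (2/5, 2/5, 1/5)-weighted average: (2/5)·(4) + (2/5)·(7/2) + (1/5)·(5) = 4.

4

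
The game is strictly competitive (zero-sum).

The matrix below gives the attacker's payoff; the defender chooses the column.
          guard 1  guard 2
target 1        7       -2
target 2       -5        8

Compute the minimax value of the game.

23/11

Row minima are -2 and -5, so the attacker's maximin is -2; column maxima are 7 and 8, so the defender's minimax is 7. These differ, so the equilibrium is in mixed strategies.
Let the attacker play target 1 with probability p. The defender is indifferent when 7p − 5(1−p) = −2p + 8(1−p), giving p = 13/22.
Let the defender play guard 1 with probability q. The attacker is indifferent when 7q − 2(1−q) = −5q + 8(1−q), giving q = 5/11.
The value is 7·(5/11) + (-2)·(6/11) = 23/11.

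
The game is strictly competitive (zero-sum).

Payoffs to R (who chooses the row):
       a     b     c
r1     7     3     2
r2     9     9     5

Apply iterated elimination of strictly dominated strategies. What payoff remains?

Row r1 is strictly dominated by row r2 (9>7, 9>3, 5>2); eliminate r1.
Column a is strictly dominated by c for C (5<9); eliminate a.
Column b is strictly dominated by c for C (5<9); eliminate b.
Only (r2, c) remains, with payoff 5.

5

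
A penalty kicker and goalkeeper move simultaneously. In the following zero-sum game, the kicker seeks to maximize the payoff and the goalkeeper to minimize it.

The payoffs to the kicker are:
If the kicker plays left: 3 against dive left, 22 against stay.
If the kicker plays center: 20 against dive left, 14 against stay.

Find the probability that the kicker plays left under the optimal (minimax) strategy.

Row minima are 3 and 14, so the kicker's maximin is 14; column maxima are 20 and 22, so the goalkeeper's minimax is 20. These differ, so the equilibrium is in mixed strategies.
Let the kicker play left with probability p. The goalkeeper is indifferent when 3p + 20(1−p) = 22p + 14(1−p), giving p = 6/25.

6/25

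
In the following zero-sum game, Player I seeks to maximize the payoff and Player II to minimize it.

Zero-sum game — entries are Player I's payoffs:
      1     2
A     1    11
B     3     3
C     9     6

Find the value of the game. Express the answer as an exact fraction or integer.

Row B is strictly dominated by row C, so Player I never plays it.
The remaining 2×2 game on (A, C) × (1, 2) has no saddle point. Let Player I play A with probability p; indifference gives p + 9(1−p) = 11p + 6(1−p), so p = 3/13.
Similarly Player II's optimal q on 1 is 5/13, and the value is 1·(5/13) + (11)·(8/13) = 93/13.

93/13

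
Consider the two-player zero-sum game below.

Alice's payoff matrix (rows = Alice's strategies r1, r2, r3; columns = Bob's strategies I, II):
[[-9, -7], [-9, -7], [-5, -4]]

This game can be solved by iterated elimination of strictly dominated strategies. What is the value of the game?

Row r2 is strictly dominated by row r3 (-5>-9, -4>-7); eliminate r2.
Row r1 is strictly dominated by row r3 (-5>-9, -4>-7); eliminate r1.
Column II is strictly dominated by I for Bob (-5<-4); eliminate II.
Only (r3, I) remains, with payoff -5.

-5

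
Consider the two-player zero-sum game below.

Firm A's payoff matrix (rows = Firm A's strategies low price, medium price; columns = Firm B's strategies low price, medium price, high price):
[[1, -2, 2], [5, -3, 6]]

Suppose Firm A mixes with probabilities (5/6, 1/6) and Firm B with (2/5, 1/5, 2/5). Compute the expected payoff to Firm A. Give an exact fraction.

13/10

Against (2/5, 1/5, 2/5), each row's expected payoff is low price: 4/5; medium price: 19/5.
Taking the (5/6, 1/6)-weighted average: (5/6)·(4/5) + (1/6)·(19/5) = 13/10.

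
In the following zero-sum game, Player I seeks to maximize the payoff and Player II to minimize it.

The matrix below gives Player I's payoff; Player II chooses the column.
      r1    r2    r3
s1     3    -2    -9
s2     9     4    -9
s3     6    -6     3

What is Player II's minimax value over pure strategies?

The worst case (largest entry) in each column is r1: 9, r2: 4, r3: 3.
The best (smallest) of these is 3.

3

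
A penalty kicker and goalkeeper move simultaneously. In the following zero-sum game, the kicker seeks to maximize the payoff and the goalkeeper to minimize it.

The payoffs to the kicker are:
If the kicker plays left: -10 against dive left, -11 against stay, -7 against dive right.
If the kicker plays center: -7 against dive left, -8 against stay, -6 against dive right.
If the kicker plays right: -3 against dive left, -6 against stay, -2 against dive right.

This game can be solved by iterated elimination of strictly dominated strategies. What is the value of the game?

Column dive left is strictly dominated by stay for the goalkeeper (-11<-10, -8<-7, -6<-3); eliminate dive left.
Column dive right is strictly dominated by stay for the goalkeeper (-11<-7, -8<-6, -6<-2); eliminate dive right.
Row left is strictly dominated by row center (-8>-11); eliminate left.
Row center is strictly dominated by row right (-6>-8); eliminate center.
Only (right, stay) remains, with payoff -6.

-6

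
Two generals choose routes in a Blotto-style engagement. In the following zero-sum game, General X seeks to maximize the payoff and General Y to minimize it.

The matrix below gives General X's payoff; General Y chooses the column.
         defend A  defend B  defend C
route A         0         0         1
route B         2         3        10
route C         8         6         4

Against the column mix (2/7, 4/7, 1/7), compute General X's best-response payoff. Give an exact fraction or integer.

route A: (0)·(2/7) + (0)·(4/7) + (1)·(1/7) = 1/7.
route B: (2)·(2/7) + (3)·(4/7) + (10)·(1/7) = 26/7.
route C: (8)·(2/7) + (6)·(4/7) + (4)·(1/7) = 44/7.
The best pure response is route C with expected payoff 44/7.

44/7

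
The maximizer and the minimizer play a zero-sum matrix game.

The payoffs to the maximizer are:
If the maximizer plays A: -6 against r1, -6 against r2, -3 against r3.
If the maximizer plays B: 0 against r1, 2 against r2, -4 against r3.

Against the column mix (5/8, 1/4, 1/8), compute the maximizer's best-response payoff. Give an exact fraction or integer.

A: (-6)·(5/8) + (-6)·(1/4) + (-3)·(1/8) = -45/8.
B: (0)·(5/8) + (2)·(1/4) + (-4)·(1/8) = 0.
The best pure response is B with expected payoff 0.

0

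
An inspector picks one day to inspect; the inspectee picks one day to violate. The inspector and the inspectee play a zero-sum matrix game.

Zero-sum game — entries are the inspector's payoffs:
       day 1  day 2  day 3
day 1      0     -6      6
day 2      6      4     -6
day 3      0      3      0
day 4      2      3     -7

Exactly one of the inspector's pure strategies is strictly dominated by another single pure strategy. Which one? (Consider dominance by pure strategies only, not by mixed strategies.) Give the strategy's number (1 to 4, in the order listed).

4

Compare day 4 with day 2: 6 > 2, 4 > 3, -6 > -7.
So day 2 strictly dominates day 4 for the inspector; day 4 is strictly dominated.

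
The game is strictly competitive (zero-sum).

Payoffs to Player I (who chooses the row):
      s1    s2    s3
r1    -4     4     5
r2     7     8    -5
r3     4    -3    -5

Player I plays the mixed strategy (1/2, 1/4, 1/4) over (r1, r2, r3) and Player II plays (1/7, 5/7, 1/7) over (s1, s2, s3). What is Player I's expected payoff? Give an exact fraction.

Against (1/7, 5/7, 1/7), each row's expected payoff is r1: 3; r2: 6; r3: -16/7.
Taking the (1/2, 1/4, 1/4)-weighted average: (1/2)·(3) + (1/4)·(6) + (1/4)·(-16/7) = 17/7.

17/7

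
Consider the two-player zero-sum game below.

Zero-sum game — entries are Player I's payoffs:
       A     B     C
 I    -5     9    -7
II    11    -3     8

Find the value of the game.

17/9

Column A is strictly dominated by C for Player II (it gives Player I more in every row).
The remaining 2×2 game on (I, II) × (B, C) has no saddle point. Let Player I play I with probability p; indifference gives 9p − 3(1−p) = −7p + 8(1−p), so p = 11/27.
Similarly Player II's optimal q on B is 5/9, and the value is 9·(5/9) + (-7)·(4/9) = 17/9.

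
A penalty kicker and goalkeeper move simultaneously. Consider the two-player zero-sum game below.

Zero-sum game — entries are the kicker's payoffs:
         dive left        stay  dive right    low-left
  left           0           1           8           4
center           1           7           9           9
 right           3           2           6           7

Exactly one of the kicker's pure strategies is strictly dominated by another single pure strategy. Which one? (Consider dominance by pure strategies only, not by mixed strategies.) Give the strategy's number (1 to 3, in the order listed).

1

Compare left with center: 1 > 0, 7 > 1, 9 > 8, 9 > 4.
So center strictly dominates left for the kicker; left is strictly dominated.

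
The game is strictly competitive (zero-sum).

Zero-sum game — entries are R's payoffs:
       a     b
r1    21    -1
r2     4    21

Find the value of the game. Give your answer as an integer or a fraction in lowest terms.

Row minima are -1 and 4, so R's maximin is 4; column maxima are 21 and 21, so C's minimax is 21. These differ, so the equilibrium is in mixed strategies.
Let R play r1 with probability p. C is indifferent when 21p + 4(1−p) = −p + 21(1−p), giving p = 17/39.
Let C play a with probability q. R is indifferent when 21q − (1−q) = 4q + 21(1−q), giving q = 22/39.
The value is 21·(22/39) + (-1)·(17/39) = 445/39.

445/39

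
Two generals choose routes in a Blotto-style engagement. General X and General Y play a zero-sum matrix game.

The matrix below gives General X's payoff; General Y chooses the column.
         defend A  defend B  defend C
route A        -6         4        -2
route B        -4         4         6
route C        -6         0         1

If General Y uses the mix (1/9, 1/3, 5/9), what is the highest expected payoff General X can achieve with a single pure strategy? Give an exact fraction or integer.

38/9

route A: (-6)·(1/9) + (4)·(1/3) + (-2)·(5/9) = -4/9.
route B: (-4)·(1/9) + (4)·(1/3) + (6)·(5/9) = 38/9.
route C: (-6)·(1/9) + (0)·(1/3) + (1)·(5/9) = -1/9.
The best pure response is route B with expected payoff 38/9.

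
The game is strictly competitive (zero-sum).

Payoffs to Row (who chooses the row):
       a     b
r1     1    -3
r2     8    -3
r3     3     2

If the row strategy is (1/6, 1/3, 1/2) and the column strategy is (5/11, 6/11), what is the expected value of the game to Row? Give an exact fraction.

56/33

Against (5/11, 6/11), each row's expected payoff is r1: -13/11; r2: 2; r3: 27/11.
Taking the (1/6, 1/3, 1/2)-weighted average: (1/6)·(-13/11) + (1/3)·(2) + (1/2)·(27/11) = 56/33.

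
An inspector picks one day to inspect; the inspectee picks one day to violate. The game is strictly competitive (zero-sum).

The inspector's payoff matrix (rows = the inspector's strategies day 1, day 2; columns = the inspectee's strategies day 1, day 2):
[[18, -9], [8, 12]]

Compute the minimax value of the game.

288/31

Row minima are -9 and 8, so the inspector's maximin is 8; column maxima are 18 and 12, so the inspectee's minimax is 12. These differ, so the equilibrium is in mixed strategies.
Let the inspector play day 1 with probability p. The inspectee is indifferent when 18p + 8(1−p) = −9p + 12(1−p), giving p = 4/31.
Let the inspectee play day 1 with probability q. The inspector is indifferent when 18q − 9(1−q) = 8q + 12(1−q), giving q = 21/31.
The value is 18·(21/31) + (-9)·(10/31) = 288/31.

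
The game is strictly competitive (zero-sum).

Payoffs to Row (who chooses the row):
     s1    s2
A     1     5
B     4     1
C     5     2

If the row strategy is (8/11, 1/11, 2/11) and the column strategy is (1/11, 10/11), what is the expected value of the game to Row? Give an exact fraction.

Against (1/11, 10/11), each row's expected payoff is A: 51/11; B: 14/11; C: 25/11.
Taking the (8/11, 1/11, 2/11)-weighted average: (8/11)·(51/11) + (1/11)·(14/11) + (2/11)·(25/11) = 472/121.

472/121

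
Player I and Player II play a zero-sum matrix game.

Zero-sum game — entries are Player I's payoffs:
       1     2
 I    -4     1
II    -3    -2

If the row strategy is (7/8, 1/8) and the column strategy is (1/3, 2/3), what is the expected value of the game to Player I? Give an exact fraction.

Against (1/3, 2/3), each row's expected payoff is I: -2/3; II: -7/3.
Taking the (7/8, 1/8)-weighted average: (7/8)·(-2/3) + (1/8)·(-7/3) = -7/8.

-7/8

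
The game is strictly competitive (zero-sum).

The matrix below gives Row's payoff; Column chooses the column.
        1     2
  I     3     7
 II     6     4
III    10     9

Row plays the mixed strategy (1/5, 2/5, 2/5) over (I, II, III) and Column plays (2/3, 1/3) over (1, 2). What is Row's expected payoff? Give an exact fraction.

103/15

Against (2/3, 1/3), each row's expected payoff is I: 13/3; II: 16/3; III: 29/3.
Taking the (1/5, 2/5, 2/5)-weighted average: (1/5)·(13/3) + (2/5)·(16/3) + (2/5)·(29/3) = 103/15.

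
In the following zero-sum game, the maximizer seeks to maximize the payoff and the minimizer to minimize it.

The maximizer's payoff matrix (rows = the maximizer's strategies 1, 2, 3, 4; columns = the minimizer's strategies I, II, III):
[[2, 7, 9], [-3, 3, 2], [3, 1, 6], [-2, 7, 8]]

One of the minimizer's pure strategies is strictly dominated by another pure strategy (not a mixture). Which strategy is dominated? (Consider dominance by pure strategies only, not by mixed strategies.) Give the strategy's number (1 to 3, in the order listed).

3

The minimizer prefers columns that give the maximizer less. Compare III with I: 2 < 9, -3 < 2, 3 < 6, -2 < 8.
So I strictly dominates III for the minimizer; III is strictly dominated.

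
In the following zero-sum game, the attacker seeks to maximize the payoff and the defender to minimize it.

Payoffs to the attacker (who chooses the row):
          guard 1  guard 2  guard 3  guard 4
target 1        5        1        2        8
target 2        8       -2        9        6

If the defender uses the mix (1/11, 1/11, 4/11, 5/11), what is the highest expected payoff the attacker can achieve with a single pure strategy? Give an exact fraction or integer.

72/11

target 1: (5)·(1/11) + (1)·(1/11) + (2)·(4/11) + (8)·(5/11) = 54/11.
target 2: (8)·(1/11) + (-2)·(1/11) + (9)·(4/11) + (6)·(5/11) = 72/11.
The best pure response is target 2 with expected payoff 72/11.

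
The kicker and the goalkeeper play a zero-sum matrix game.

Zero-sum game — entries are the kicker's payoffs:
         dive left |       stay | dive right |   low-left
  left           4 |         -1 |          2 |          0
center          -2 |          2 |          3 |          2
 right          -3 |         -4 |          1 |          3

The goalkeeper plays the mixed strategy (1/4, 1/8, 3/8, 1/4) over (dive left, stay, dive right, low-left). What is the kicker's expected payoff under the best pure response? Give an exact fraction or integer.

13/8

left: (4)·(1/4) + (-1)·(1/8) + (2)·(3/8) + (0)·(1/4) = 13/8.
center: (-2)·(1/4) + (2)·(1/8) + (3)·(3/8) + (2)·(1/4) = 11/8.
right: (-3)·(1/4) + (-4)·(1/8) + (1)·(3/8) + (3)·(1/4) = -1/8.
The best pure response is left with expected payoff 13/8.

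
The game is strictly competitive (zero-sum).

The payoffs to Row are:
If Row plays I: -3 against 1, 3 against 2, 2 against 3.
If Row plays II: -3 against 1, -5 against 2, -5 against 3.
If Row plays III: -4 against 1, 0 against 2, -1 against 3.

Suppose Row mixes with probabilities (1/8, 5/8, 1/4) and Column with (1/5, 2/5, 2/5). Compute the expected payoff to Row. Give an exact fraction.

Against (1/5, 2/5, 2/5), each row's expected payoff is I: 7/5; II: -23/5; III: -6/5.
Taking the (1/8, 5/8, 1/4)-weighted average: (1/8)·(7/5) + (5/8)·(-23/5) + (1/4)·(-6/5) = -3.

-3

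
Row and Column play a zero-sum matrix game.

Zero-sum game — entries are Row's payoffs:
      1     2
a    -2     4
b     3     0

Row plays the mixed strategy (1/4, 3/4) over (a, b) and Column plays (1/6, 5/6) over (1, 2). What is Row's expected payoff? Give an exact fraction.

Against (1/6, 5/6), each row's expected payoff is a: 3; b: 1/2.
Taking the (1/4, 3/4)-weighted average: (1/4)·(3) + (3/4)·(1/2) = 9/8.

9/8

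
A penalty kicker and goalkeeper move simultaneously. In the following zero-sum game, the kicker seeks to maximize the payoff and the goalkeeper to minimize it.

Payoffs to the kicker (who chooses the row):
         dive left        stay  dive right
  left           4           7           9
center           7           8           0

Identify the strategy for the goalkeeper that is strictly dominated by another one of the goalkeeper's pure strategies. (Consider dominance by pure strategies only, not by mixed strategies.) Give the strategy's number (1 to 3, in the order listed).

The goalkeeper prefers columns that give the kicker less. Compare stay with dive left: 4 < 7, 7 < 8.
So dive left strictly dominates stay for the goalkeeper; stay is strictly dominated.

2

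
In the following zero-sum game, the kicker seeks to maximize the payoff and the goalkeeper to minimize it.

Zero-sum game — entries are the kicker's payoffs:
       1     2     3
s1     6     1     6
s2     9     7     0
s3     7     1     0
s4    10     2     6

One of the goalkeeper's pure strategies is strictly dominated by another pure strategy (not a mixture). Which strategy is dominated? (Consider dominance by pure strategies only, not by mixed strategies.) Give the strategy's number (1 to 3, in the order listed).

1

The goalkeeper prefers columns that give the kicker less. Compare 1 with 2: 1 < 6, 7 < 9, 1 < 7, 2 < 10.
So 2 strictly dominates 1 for the goalkeeper; 1 is strictly dominated.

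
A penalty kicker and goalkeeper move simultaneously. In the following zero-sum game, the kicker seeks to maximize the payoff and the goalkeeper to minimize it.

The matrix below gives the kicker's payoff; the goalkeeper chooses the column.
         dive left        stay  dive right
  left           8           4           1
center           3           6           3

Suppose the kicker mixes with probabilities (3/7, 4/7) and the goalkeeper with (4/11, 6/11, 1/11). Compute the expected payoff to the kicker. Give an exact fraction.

375/77

Against (4/11, 6/11, 1/11), each row's expected payoff is left: 57/11; center: 51/11.
Taking the (3/7, 4/7)-weighted average: (3/7)·(57/11) + (4/7)·(51/11) = 375/77.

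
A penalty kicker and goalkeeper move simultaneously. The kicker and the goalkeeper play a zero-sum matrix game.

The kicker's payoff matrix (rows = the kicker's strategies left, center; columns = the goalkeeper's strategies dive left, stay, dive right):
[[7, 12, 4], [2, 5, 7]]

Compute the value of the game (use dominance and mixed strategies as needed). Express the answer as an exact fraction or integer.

41/8

Column stay is strictly dominated by dive left for the goalkeeper (it gives the kicker more in every row).
The remaining 2×2 game on (left, center) × (dive left, dive right) has no saddle point. Let the kicker play left with probability p; indifference gives 7p + 2(1−p) = 4p + 7(1−p), so p = 5/8.
Similarly the goalkeeper's optimal q on dive left is 3/8, and the value is 7·(3/8) + (4)·(5/8) = 41/8.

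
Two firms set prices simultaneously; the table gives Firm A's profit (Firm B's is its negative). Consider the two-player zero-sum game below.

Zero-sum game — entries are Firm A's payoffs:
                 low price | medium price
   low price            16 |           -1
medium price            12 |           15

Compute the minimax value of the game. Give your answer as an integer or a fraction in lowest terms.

Row minima are -1 and 12, so Firm A's maximin is 12; column maxima are 16 and 15, so Firm B's minimax is 15. These differ, so the equilibrium is in mixed strategies.
Let Firm A play low price with probability p. Firm B is indifferent when 16p + 12(1−p) = −p + 15(1−p), giving p = 3/20.
Let Firm B play low price with probability q. Firm A is indifferent when 16q − (1−q) = 12q + 15(1−q), giving q = 4/5.
The value is 16·(4/5) + (-1)·(1/5) = 63/5.

63/5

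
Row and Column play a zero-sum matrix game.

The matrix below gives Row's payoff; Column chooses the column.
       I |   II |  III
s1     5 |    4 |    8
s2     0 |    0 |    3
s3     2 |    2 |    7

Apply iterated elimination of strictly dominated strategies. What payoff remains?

4

Column III is strictly dominated by I for Column (5<8, 0<3, 2<7); eliminate III.
Row s2 is strictly dominated by row s1 (5>0, 4>0); eliminate s2.
Row s3 is strictly dominated by row s1 (5>2, 4>2); eliminate s3.
Column I is strictly dominated by II for Column (4<5); eliminate I.
Only (s1, II) remains, with payoff 4.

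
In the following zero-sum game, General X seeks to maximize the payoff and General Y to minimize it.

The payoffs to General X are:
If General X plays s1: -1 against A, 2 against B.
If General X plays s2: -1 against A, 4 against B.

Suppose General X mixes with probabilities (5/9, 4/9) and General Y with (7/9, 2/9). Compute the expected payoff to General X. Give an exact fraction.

-11/81

Against (7/9, 2/9), each row's expected payoff is s1: -1/3; s2: 1/9.
Taking the (5/9, 4/9)-weighted average: (5/9)·(-1/3) + (4/9)·(1/9) = -11/81.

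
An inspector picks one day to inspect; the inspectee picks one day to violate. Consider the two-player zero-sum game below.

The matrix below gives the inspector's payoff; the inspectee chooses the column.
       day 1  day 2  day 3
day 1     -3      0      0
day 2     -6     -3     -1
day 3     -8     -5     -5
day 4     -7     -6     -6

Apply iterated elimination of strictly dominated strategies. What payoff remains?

Column day 3 is strictly dominated by day 1 for the inspectee (-3<0, -6<-1, -8<-5, -7<-6); eliminate day 3.
Row day 3 is strictly dominated by row day 1 (-3>-8, 0>-5); eliminate day 3.
Row day 2 is strictly dominated by row day 1 (-3>-6, 0>-3); eliminate day 2.
Column day 2 is strictly dominated by day 1 for the inspectee (-3<0, -7<-6); eliminate day 2.
Row day 4 is strictly dominated by row day 1 (-3>-7); eliminate day 4.
Only (day 1, day 1) remains, with payoff -3.

-3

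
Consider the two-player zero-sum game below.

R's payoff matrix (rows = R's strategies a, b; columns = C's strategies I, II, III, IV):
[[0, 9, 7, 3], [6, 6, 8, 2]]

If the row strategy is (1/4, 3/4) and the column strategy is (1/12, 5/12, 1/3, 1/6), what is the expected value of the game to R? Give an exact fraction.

Against (1/12, 5/12, 1/3, 1/6), each row's expected payoff is a: 79/12; b: 6.
Taking the (1/4, 3/4)-weighted average: (1/4)·(79/12) + (3/4)·(6) = 295/48.

295/48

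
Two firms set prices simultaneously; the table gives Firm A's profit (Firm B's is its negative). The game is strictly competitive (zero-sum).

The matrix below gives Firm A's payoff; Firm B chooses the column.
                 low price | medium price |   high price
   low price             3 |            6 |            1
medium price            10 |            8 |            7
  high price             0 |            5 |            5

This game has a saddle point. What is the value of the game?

7

Row minima: 1, 7, 0 → Firm A's maximin is 7.
Column maxima: 10, 8, 7 → Firm B's minimax is 7.
They coincide at (medium price, high price), so the value is 7.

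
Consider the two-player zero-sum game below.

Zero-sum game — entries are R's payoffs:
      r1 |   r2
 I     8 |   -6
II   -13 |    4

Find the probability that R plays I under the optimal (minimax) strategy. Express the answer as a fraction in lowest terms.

Row minima are -6 and -13, so R's maximin is -6; column maxima are 8 and 4, so C's minimax is 4. These differ, so the equilibrium is in mixed strategies.
Let R play I with probability p. C is indifferent when 8p − 13(1−p) = −6p + 4(1−p), giving p = 17/31.

17/31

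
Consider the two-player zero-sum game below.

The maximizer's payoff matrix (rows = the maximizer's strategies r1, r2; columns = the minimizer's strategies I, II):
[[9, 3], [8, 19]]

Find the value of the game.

147/17

Row minima are 3 and 8, so the maximizer's maximin is 8; column maxima are 9 and 19, so the minimizer's minimax is 9. These differ, so the equilibrium is in mixed strategies.
Let the maximizer play r1 with probability p. The minimizer is indifferent when 9p + 8(1−p) = 3p + 19(1−p), giving p = 11/17.
Let the minimizer play I with probability q. The maximizer is indifferent when 9q + 3(1−q) = 8q + 19(1−q), giving q = 16/17.
The value is 9·(16/17) + (3)·(1/17) = 147/17.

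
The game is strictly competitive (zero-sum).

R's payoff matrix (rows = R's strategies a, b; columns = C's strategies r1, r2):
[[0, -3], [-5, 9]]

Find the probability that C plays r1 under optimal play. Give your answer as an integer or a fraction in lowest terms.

Row minima are -3 and -5, so R's maximin is -3; column maxima are 0 and 9, so C's minimax is 0. These differ, so the equilibrium is in mixed strategies.
Let C play r1 with probability q. R is indifferent when −3(1−q) = −5q + 9(1−q), giving q = 12/17.

12/17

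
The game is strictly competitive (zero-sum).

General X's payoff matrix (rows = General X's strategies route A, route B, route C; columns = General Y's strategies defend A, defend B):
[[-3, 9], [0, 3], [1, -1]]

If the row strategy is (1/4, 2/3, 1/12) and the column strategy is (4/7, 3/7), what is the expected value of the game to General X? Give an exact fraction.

Against (4/7, 3/7), each row's expected payoff is route A: 15/7; route B: 9/7; route C: 1/7.
Taking the (1/4, 2/3, 1/12)-weighted average: (1/4)·(15/7) + (2/3)·(9/7) + (1/12)·(1/7) = 59/42.

59/42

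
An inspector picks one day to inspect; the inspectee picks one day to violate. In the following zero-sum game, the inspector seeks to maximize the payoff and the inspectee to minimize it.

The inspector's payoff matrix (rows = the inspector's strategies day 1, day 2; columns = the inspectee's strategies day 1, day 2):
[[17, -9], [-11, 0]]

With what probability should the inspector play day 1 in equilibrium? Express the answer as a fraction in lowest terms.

11/37

Row minima are -9 and -11, so the inspector's maximin is -9; column maxima are 17 and 0, so the inspectee's minimax is 0. These differ, so the equilibrium is in mixed strategies.
Let the inspector play day 1 with probability p. The inspectee is indifferent when 17p − 11(1−p) = −9p, giving p = 11/37.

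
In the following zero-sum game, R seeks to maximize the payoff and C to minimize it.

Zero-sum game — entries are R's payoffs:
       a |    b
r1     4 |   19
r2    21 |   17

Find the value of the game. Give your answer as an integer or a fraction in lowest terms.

331/19

Row minima are 4 and 17, so R's maximin is 17; column maxima are 21 and 19, so C's minimax is 19. These differ, so the equilibrium is in mixed strategies.
Let R play r1 with probability p. C is indifferent when 4p + 21(1−p) = 19p + 17(1−p), giving p = 4/19.
Let C play a with probability q. R is indifferent when 4q + 19(1−q) = 21q + 17(1−q), giving q = 2/19.
The value is 4·(2/19) + (19)·(17/19) = 331/19.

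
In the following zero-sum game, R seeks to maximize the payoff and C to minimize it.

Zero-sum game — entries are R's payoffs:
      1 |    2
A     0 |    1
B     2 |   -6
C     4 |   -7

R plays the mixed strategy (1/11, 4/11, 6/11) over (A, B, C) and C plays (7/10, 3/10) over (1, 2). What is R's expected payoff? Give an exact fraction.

Against (7/10, 3/10), each row's expected payoff is A: 3/10; B: -2/5; C: 7/10.
Taking the (1/11, 4/11, 6/11)-weighted average: (1/11)·(3/10) + (4/11)·(-2/5) + (6/11)·(7/10) = 29/110.

29/110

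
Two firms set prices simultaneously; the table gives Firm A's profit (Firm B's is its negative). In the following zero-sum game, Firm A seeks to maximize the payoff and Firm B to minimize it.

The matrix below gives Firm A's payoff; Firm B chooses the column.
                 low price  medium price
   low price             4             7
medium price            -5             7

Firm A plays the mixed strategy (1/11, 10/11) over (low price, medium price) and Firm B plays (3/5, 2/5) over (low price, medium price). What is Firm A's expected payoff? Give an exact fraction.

16/55

Against (3/5, 2/5), each row's expected payoff is low price: 26/5; medium price: -1/5.
Taking the (1/11, 10/11)-weighted average: (1/11)·(26/5) + (10/11)·(-1/5) = 16/55.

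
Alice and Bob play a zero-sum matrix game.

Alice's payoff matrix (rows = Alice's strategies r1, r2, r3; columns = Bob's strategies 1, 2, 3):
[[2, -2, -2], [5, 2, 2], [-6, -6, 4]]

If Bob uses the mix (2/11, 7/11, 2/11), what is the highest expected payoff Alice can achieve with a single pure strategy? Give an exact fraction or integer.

28/11

r1: (2)·(2/11) + (-2)·(7/11) + (-2)·(2/11) = -14/11.
r2: (5)·(2/11) + (2)·(7/11) + (2)·(2/11) = 28/11.
r3: (-6)·(2/11) + (-6)·(7/11) + (4)·(2/11) = -46/11.
The best pure response is r2 with expected payoff 28/11.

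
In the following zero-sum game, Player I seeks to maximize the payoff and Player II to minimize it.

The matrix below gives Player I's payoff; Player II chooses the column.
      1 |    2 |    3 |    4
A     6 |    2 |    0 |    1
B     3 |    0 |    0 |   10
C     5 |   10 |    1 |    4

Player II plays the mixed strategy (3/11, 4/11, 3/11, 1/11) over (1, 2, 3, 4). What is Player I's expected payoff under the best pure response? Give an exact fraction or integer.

62/11

A: (6)·(3/11) + (2)·(4/11) + (0)·(3/11) + (1)·(1/11) = 27/11.
B: (3)·(3/11) + (0)·(4/11) + (0)·(3/11) + (10)·(1/11) = 19/11.
C: (5)·(3/11) + (10)·(4/11) + (1)·(3/11) + (4)·(1/11) = 62/11.
The best pure response is C with expected payoff 62/11.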